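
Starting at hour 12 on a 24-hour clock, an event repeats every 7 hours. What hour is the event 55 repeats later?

13

55·7 = 385.
Dividing 385 by 24 gives quotient 16 and remainder 1.
(12 + 1) mod 24 = 13.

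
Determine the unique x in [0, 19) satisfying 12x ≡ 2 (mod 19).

16

The inverse of 12 mod 19 is 8 (since 12·8 = 96 ≡ 1).
So x ≡ 8·2 = 16 ≡ 16 (mod 19).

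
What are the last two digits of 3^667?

87

By repeated squaring mod 100: 3^1≡3, 3^2≡9, 3^4≡81, 3^8≡61, 3^16≡21, 3^32≡41, 3^64≡81, 3^128≡61, 3^256≡21, 3^512≡41.
667 = 1 + 2 + 8 + 16 + 128 + 512, so 3^667 ≡ 3·9·61·21·61·41 ≡ 87 (mod 100).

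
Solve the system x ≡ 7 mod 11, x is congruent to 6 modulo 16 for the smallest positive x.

x ≡ 7 (mod 11) gives x ∈ {7, 18, 29, 40, 51, 62, 73, 84, …}.
The first of these with x mod 16 = 6 is 150.

150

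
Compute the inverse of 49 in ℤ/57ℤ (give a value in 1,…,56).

49·7 = 343 = 6·57 + 1, so 49⁻¹ ≡ 7 (mod 57).

7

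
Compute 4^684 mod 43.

35

Square-and-reduce mod 43: 4^1≡4, 4^2≡16, 4^4≡41, 4^8≡4, 4^16≡16, 4^32≡41, 4^64≡4, 4^128≡16, 4^256≡41, 4^512≡4.
Since 684 = 4 + 8 + 32 + 128 + 512 in binary, 4^684 ≡ 41·4·41·16·4 ≡ 35 (mod 43).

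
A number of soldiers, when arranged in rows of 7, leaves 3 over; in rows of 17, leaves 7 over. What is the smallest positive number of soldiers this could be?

24

x ≡ 3 (mod 7) gives x ∈ {3, 10, 17, 24}.
The first of these with x mod 17 = 7 is 24.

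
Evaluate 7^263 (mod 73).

21

Square-and-reduce mod 73: 7^1≡7, 7^2≡49, 7^4≡65, 7^8≡64, 7^16≡8, 7^32≡64, 7^64≡8, 7^128≡64, 7^256≡8.
263 = 1 + 2 + 4 + 256, so 7^263 ≡ 7·49·65·8 ≡ 21 (mod 73).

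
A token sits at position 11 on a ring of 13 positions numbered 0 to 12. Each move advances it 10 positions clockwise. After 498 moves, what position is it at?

12

498·10 = 4980.
4980 mod 13 = 1 (since 383·13 = 4979).
(11 + 1) mod 13 = 12.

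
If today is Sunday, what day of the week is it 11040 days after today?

Dividing 11040 by 7 gives quotient 1577 and remainder 1.
Sunday + 1 day → Monday.

Monday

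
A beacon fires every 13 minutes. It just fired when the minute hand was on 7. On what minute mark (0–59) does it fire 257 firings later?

257·13 = 3341.
3341 mod 60 = 41 (since 55·60 = 3300).
(7 + 41) mod 60 = 48.

48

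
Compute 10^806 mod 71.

Square-and-reduce mod 71: 10^1≡10, 10^2≡29, 10^4≡60, 10^8≡50, 10^16≡15, 10^32≡12, 10^64≡2, 10^128≡4, 10^256≡16, 10^512≡43.
Since 806 = 2 + 4 + 32 + 256 + 512 in binary, 10^806 ≡ 29·60·12·16·43 ≡ 10 (mod 71).

10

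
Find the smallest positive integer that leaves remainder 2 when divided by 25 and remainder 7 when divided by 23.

352

x ≡ 7 (mod 23) gives x ∈ {7, 30, 53, 76, 99, 122, 145, 168, …}.
The first of these with x mod 25 = 2 is 352.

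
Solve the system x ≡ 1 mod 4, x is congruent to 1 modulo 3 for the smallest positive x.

1

Since 3·3 ≡ 1 (mod 4), take x = 1 + 3·((1−1)·3 mod 4) = 1 + 3·0 = 1.
Check: 1 mod 4 = 1, 1 mod 3 = 1.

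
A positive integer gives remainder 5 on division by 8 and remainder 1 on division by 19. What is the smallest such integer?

x ≡ 5 (mod 8) gives x ∈ {5, 13, 21, 29, 37, 45, 53, 61, …}.
The first of these with x mod 19 = 1 is 77.

77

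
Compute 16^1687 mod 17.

16

Square-and-reduce mod 17: 16^1≡16, 16^2≡1, 16^4≡1, 16^8≡1, 16^16≡1, 16^32≡1, 16^64≡1, 16^128≡1, 16^256≡1, 16^512≡1, 16^1024≡1.
1687 = 1 + 2 + 4 + 16 + 128 + 512 + 1024, so 16^1687 ≡ 16·1·1·1·1·1·1 ≡ 16 (mod 17).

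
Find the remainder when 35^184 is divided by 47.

By repeated squaring mod 47: 35^1≡35, 35^2≡3, 35^4≡9, 35^8≡34, 35^16≡28, 35^32≡32, 35^64≡37, 35^128≡6.
184 = 8 + 16 + 32 + 128, so 35^184 ≡ 34·28·32·6 ≡ 1 (mod 47).

1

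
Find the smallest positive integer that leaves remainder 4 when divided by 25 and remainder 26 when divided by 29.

x ≡ 4 (mod 25) gives x ∈ {4, 29, 54, 79, 104, 129, 154, 179, …}.
The first of these with x mod 29 = 26 is 229.

229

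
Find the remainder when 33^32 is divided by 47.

4

Square-and-reduce mod 47: 33^1≡33, 33^2≡8, 33^4≡17, 33^8≡7, 33^16≡2, 33^32≡4.
32 = 32, so 33^32 ≡ 4 ≡ 4 (mod 47).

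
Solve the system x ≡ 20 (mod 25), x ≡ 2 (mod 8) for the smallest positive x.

x ≡ 2 (mod 8) gives x ∈ {2, 10, 18, 26, 34, 42, 50, 58, …}.
The first of these with x mod 25 = 20 is 170.

170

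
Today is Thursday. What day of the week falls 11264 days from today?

Friday

11264 mod 7 = 1 (since 1609·7 = 11263).
Thursday + 1 day → Friday.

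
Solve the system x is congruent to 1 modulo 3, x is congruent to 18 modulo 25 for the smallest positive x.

43

x ≡ 1 (mod 3) gives x ∈ {1, 4, 7, 10, 13, 16, 19, 22, …}.
The first of these with x mod 25 = 18 is 43.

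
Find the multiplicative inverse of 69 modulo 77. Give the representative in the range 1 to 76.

48

69·48 = 3312 = 43·77 + 1, so 69⁻¹ ≡ 48 (mod 77).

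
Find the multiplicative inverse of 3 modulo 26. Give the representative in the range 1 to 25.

9

26 = 8·3 + 2
3 = 1·2 + 1
2 = 2·1 + 0
Back-substituting gives 3·9 ≡ 1 (mod 26).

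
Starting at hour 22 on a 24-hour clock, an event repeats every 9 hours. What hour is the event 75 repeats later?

75·9 = 675.
675 mod 24 = 3 (since 28·24 = 672).
(22 + 3) mod 24 = 1.

1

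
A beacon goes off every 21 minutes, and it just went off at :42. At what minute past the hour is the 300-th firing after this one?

300·21 = 6300.
Dividing 6300 by 60 gives quotient 105 and remainder 0.
(42 + 0) mod 60 = 42.

42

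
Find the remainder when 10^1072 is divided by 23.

Successive squares of 10 mod 23: 10^1≡10, 10^2≡8, 10^4≡18, 10^8≡2, 10^16≡4, 10^32≡16, 10^64≡3, 10^128≡9, 10^256≡12, 10^512≡6, 10^1024≡13.
1072 = 16 + 32 + 1024, so 10^1072 ≡ 4·16·13 ≡ 4 (mod 23).

4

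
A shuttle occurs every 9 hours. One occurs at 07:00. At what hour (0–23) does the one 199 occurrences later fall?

199·9 = 1791.
1791 = 74·24 + 15, so 1791 mod 24 = 15.
(7 + 15) mod 24 = 22.

22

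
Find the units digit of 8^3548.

Last digits of 8^n: 8, 4, 2, 6 (period 4).
3548 mod 4 = 0, so the last digit matches 8^4 = 6.

6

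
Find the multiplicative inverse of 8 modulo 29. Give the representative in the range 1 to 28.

11

29 = 3·8 + 5
8 = 1·5 + 3
5 = 1·3 + 2
3 = 1·2 + 1
2 = 2·1 + 0
Back-substituting gives 8·11 ≡ 1 (mod 29).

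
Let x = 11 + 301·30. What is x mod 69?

2

301·30 = 9030.
9030 = 130·69 + 60, so 9030 mod 69 = 60.
(11 + 60) mod 69 = 2.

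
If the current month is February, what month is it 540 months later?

540 − 45·12 = 0, so 540 ≡ 0 (mod 12).
February + 0 months → February.

February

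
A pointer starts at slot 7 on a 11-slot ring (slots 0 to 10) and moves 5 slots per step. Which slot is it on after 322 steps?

0

322·5 = 1610.
1610 = 146·11 + 4, so 1610 mod 11 = 4.
(7 + 4) mod 11 = 0.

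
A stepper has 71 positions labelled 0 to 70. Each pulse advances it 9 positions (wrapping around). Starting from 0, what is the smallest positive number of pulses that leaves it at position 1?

8

9·8 = 72 = 1·71 + 1, so 9⁻¹ ≡ 8 (mod 71).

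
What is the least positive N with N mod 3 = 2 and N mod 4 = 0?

8

x ≡ 2 (mod 3) gives x ∈ {2, 5, 8}.
The first of these with x mod 4 = 0 is 8.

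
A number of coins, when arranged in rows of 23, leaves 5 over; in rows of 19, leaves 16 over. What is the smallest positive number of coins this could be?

Since 19·17 ≡ 1 (mod 23), take x = 16 + 19·((5−16)·17 mod 23) = 16 + 19·20 = 396.
Check: 396 mod 23 = 5, 396 mod 19 = 16.

396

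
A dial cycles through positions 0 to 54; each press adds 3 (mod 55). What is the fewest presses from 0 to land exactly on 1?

3·37 = 111 = 2·55 + 1, so 3⁻¹ ≡ 37 (mod 55).

37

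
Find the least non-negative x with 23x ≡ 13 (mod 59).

57

The inverse of 23 mod 59 is 18 (since 23·18 = 414 ≡ 1).
Multiplying both sides by 18: x ≡ 18·13 = 234 ≡ 57 (mod 59).
Check: 23·57 = 1311 = 22·59 + 13.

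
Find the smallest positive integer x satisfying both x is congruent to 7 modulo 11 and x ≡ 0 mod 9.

x ≡ 0 (mod 9) gives x ∈ {0, 9, 18}.
The first of these with x mod 11 = 7 is 18.

18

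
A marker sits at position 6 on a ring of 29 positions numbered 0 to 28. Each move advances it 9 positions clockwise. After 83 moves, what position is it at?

83·9 = 747.
Dividing 747 by 29 gives quotient 25 and remainder 22.
(6 + 22) mod 29 = 28.

28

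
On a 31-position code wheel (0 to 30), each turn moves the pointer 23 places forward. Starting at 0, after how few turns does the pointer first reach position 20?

13

23⁻¹ ≡ 27 (mod 31) because 23·27 = 621 = 20·31 + 1.
Multiplying both sides by 27: x ≡ 27·20 = 540 ≡ 13 (mod 31).
Check: 23·13 = 299 = 9·31 + 20.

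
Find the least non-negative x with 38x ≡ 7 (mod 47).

38⁻¹ ≡ 26 (mod 47) because 38·26 = 988 = 21·47 + 1.
So x ≡ 26·7 = 182 ≡ 41 (mod 47).

41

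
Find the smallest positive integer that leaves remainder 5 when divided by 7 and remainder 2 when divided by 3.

5

x ≡ 2 (mod 3) gives x ∈ {2, 5}.
The first of these with x mod 7 = 5 is 5.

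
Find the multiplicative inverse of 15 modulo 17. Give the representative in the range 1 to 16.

15·8 = 120 = 7·17 + 1, so 15⁻¹ ≡ 8 (mod 17).

8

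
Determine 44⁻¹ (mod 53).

47

53 = 1·44 + 9
44 = 4·9 + 8
9 = 1·8 + 1
8 = 8·1 + 0
Back-substituting gives 44·47 ≡ 1 (mod 53).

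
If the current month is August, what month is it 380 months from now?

380 mod 12 = 8 (since 31·12 = 372).
August + 8 months → April.

April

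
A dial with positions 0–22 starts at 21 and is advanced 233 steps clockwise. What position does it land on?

233 = 10·23 + 3, so 233 mod 23 = 3.
(21 + 3) mod 23 = 1.

1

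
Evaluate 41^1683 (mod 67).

Square-and-reduce mod 67: 41^1≡41, 41^2≡6, 41^4≡36, 41^8≡23, 41^16≡60, 41^32≡49, 41^64≡56, 41^128≡54, 41^256≡35, 41^512≡19, 41^1024≡26.
1683 = 1 + 2 + 16 + 128 + 512 + 1024, so 41^1683 ≡ 41·6·60·54·19·26 ≡ 66 (mod 67).

66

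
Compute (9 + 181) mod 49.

43

181 mod 49 = 34 (since 3·49 = 147).
(9 + 34) mod 49 = 43.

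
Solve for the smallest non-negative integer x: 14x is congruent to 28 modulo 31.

The inverse of 14 mod 31 is 20 (since 14·20 = 280 ≡ 1).
So x ≡ 20·28 = 560 ≡ 2 (mod 31).

2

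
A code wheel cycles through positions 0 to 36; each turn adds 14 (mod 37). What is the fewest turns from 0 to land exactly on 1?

14·8 = 112 = 3·37 + 1, so 14⁻¹ ≡ 8 (mod 37).

8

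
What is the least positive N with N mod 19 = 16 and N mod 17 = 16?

16

Since 17·9 ≡ 1 (mod 19), take x = 16 + 17·((16−16)·9 mod 19) = 16 + 17·0 = 16.
Check: 16 mod 19 = 16, 16 mod 17 = 16.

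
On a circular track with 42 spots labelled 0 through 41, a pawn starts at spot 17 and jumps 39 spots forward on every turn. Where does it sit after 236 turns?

236·39 = 9204.
9204 mod 42 = 6 (since 219·42 = 9198).
(17 + 6) mod 42 = 23.

23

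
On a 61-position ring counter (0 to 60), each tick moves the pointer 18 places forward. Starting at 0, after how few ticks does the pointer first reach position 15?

11

The inverse of 18 mod 61 is 17 (since 18·17 = 306 ≡ 1).
Multiplying both sides by 17: x ≡ 17·15 = 255 ≡ 11 (mod 61).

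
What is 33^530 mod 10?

9

The units digit of 33^n cycles with period 4: 3, 9, 7, 1, …
530 leaves remainder 2 on division by 4, so 33^530 ends in 9.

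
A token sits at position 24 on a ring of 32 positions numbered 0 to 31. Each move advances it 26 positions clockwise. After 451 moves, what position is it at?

451·26 = 11726.
Dividing 11726 by 32 gives quotient 366 and remainder 14.
(24 + 14) mod 32 = 6.

6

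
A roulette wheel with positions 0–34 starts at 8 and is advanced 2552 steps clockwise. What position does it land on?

2552 mod 35 = 32 (since 72·35 = 2520).
(8 + 32) mod 35 = 5.

5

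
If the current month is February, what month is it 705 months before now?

May

Dividing 705 by 12 gives quotient 58 and remainder 9.
February − 9 months → May.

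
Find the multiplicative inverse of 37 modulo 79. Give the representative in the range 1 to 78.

47

79 = 2·37 + 5
37 = 7·5 + 2
5 = 2·2 + 1
2 = 2·1 + 0
Back-substituting gives 37·47 ≡ 1 (mod 79).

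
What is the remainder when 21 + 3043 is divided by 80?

3043 = 38·80 + 3, so 3043 mod 80 = 3.
(21 + 3) mod 80 = 24.

24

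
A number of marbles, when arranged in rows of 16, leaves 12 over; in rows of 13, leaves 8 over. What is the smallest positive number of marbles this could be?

60

Since 13·5 ≡ 1 (mod 16), take x = 8 + 13·((12−8)·5 mod 16) = 8 + 13·4 = 60.
Check: 60 mod 16 = 12, 60 mod 13 = 8.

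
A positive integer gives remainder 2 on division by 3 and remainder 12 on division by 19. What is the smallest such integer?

50

Since 19·1 ≡ 1 (mod 3), take x = 12 + 19·((2−12)·1 mod 3) = 12 + 19·2 = 50.
Check: 50 mod 3 = 2, 50 mod 19 = 12.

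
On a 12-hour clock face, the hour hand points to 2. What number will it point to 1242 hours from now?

Dividing 1242 by 12 gives quotient 103 and remainder 6.
2 + 6 → 8 on a 12-hour dial.

8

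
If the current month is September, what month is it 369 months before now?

Dividing 369 by 12 gives quotient 30 and remainder 9.
September − 9 months → December.

December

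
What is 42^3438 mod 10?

Powers of 2 mod 10 repeat with period 4: 2, 4, 8, 6.
3438 mod 4 = 2, so the last digit matches 2^2 = 4.

4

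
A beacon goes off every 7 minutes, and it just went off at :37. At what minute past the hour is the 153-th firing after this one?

153·7 = 1071.
1071 = 17·60 + 51, so 1071 mod 60 = 51.
(37 + 51) mod 60 = 28.

28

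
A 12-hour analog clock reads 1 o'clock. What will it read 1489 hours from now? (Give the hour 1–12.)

1489 mod 12 = 1 (since 124·12 = 1488).
1 + 1 → 2 on a 12-hour dial.

2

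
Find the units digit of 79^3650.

Powers of 9 mod 10 repeat with period 2: 9, 1.
3650 leaves remainder 0 on division by 2, so 79^3650 ends in 1.

1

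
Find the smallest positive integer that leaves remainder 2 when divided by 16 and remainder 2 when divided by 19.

2

x ≡ 2 (mod 16) gives x ∈ {2}.
The first of these with x mod 19 = 2 is 2.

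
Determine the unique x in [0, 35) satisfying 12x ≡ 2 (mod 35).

6

12⁻¹ ≡ 3 (mod 35) because 12·3 = 36 = 1·35 + 1.
Multiplying both sides by 3: x ≡ 3·2 = 6 ≡ 6 (mod 35).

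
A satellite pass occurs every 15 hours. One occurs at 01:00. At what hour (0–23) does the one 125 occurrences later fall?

125·15 = 1875.
1875 mod 24 = 3 (since 78·24 = 1872).
(1 + 3) mod 24 = 4.

4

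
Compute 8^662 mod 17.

By repeated squaring mod 17: 8^1≡8, 8^2≡13, 8^4≡16, 8^8≡1, 8^16≡1, 8^32≡1, 8^64≡1, 8^128≡1, 8^256≡1, 8^512≡1.
662 = 2 + 4 + 16 + 128 + 512, so 8^662 ≡ 13·16·1·1·1 ≡ 4 (mod 17).

4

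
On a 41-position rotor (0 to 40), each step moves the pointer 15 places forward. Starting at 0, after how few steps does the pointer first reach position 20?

15⁻¹ ≡ 11 (mod 41) because 15·11 = 165 = 4·41 + 1.
Multiplying both sides by 11: x ≡ 11·20 = 220 ≡ 15 (mod 41).
Check: 15·15 = 225 = 5·41 + 20.

15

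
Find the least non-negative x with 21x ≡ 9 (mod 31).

The inverse of 21 mod 31 is 3 (since 21·3 = 63 ≡ 1).
So x ≡ 3·9 = 27 ≡ 27 (mod 31).
Check: 21·27 = 567 = 18·31 + 9.

27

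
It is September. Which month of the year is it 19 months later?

19 − 1·12 = 7, so 19 ≡ 7 (mod 12).
September + 7 months → April.

April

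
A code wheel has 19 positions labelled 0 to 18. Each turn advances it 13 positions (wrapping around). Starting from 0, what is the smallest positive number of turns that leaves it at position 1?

13·3 = 39 = 2·19 + 1, so 13⁻¹ ≡ 3 (mod 19).

3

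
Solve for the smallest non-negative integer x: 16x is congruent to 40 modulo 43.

24

16⁻¹ ≡ 35 (mod 43) because 16·35 = 560 = 13·43 + 1.
Multiplying both sides by 35: x ≡ 35·40 = 1400 ≡ 24 (mod 43).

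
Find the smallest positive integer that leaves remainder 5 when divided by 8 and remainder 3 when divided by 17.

37

Since 17·1 ≡ 1 (mod 8), take x = 3 + 17·((5−3)·1 mod 8) = 3 + 17·2 = 37.
Check: 37 mod 8 = 5, 37 mod 17 = 3.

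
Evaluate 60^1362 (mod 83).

38

Square-and-reduce mod 83: 60^1≡60, 60^2≡31, 60^4≡48, 60^8≡63, 60^16≡68, 60^32≡59, 60^64≡78, 60^128≡25, 60^256≡44, 60^512≡27, 60^1024≡65.
1362 = 2 + 16 + 64 + 256 + 1024, so 60^1362 ≡ 31·68·78·44·65 ≡ 38 (mod 83).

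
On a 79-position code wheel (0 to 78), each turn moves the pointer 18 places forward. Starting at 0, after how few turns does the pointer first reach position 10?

62

The inverse of 18 mod 79 is 22 (since 18·22 = 396 ≡ 1).
So x ≡ 22·10 = 220 ≡ 62 (mod 79).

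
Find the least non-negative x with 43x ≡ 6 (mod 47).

The inverse of 43 mod 47 is 35 (since 43·35 = 1505 ≡ 1).
So x ≡ 35·6 = 210 ≡ 22 (mod 47).

22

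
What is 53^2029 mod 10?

The units digit of 53^n cycles with period 4: 3, 9, 7, 1, …
2029 leaves remainder 1 on division by 4, so 53^2029 ends in 3.

3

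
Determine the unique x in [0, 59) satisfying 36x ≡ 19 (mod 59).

12

36⁻¹ ≡ 41 (mod 59) because 36·41 = 1476 = 25·59 + 1.
So x ≡ 41·19 = 779 ≡ 12 (mod 59).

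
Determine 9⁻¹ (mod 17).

17 = 1·9 + 8
9 = 1·8 + 1
8 = 8·1 + 0
Back-substituting gives 9·2 ≡ 1 (mod 17).

2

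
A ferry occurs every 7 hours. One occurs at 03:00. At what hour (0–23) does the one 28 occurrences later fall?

28·7 = 196.
Dividing 196 by 24 gives quotient 8 and remainder 4.
(3 + 4) mod 24 = 7.

7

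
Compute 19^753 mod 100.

59

By repeated squaring mod 100: 19^1≡19, 19^2≡61, 19^4≡21, 19^8≡41, 19^16≡81, 19^32≡61, 19^64≡21, 19^128≡41, 19^256≡81, 19^512≡61.
Since 753 = 1 + 16 + 32 + 64 + 128 + 512 in binary, 19^753 ≡ 19·81·61·21·41·61 ≡ 59 (mod 100).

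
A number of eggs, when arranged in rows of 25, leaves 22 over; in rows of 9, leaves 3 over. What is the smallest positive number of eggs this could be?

147

x ≡ 3 (mod 9) gives x ∈ {3, 12, 21, 30, 39, 48, 57, 66, …}.
The first of these with x mod 25 = 22 is 147.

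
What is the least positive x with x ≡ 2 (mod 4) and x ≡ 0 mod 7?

x ≡ 2 (mod 4) gives x ∈ {2, 6, 10, 14}.
The first of these with x mod 7 = 0 is 14.

14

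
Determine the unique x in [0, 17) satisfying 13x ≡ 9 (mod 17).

13⁻¹ ≡ 4 (mod 17) because 13·4 = 52 = 3·17 + 1.
Multiplying both sides by 4: x ≡ 4·9 = 36 ≡ 2 (mod 17).

2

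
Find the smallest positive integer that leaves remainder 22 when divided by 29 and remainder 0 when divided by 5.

80

Since 5·6 ≡ 1 (mod 29), take x = 0 + 5·((22−0)·6 mod 29) = 0 + 5·16 = 80.
Check: 80 mod 29 = 22, 80 mod 5 = 0.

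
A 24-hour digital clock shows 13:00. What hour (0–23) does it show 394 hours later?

23

394 − 16·24 = 10, so 394 ≡ 10 (mod 24).
(13 + 10) mod 24 = 23.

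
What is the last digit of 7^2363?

Powers of 7 mod 10 repeat with period 4: 7, 9, 3, 1.
2363 mod 4 = 3, so the last digit matches 7^3 = 3.

3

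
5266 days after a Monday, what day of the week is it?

5266 = 752·7 + 2, so 5266 mod 7 = 2.
Monday + 2 days → Wednesday.

Wednesday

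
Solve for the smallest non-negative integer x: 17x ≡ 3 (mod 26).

17

The inverse of 17 mod 26 is 23 (since 17·23 = 391 ≡ 1).
So x ≡ 23·3 = 69 ≡ 17 (mod 26).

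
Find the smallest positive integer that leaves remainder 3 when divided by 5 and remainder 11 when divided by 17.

28

Since 17·3 ≡ 1 (mod 5), take x = 11 + 17·((3−11)·3 mod 5) = 11 + 17·1 = 28.
Check: 28 mod 5 = 3, 28 mod 17 = 11.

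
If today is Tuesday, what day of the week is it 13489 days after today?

13489 − 1927·7 = 0, so 13489 ≡ 0 (mod 7).
Tuesday + 0 days → Tuesday.

Tuesday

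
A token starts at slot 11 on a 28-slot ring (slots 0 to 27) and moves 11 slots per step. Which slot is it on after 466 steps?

466·11 = 5126.
Dividing 5126 by 28 gives quotient 183 and remainder 2.
(11 + 2) mod 28 = 13.

13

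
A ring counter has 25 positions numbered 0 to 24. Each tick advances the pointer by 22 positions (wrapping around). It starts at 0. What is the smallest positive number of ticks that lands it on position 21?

22⁻¹ ≡ 8 (mod 25) because 22·8 = 176 = 7·25 + 1.
Multiplying both sides by 8: x ≡ 8·21 = 168 ≡ 18 (mod 25).

18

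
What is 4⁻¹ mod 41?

31

41 = 10·4 + 1
4 = 4·1 + 0
Back-substituting gives 4·31 ≡ 1 (mod 41).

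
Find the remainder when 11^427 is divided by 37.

By repeated squaring mod 37: 11^1≡11, 11^2≡10, 11^4≡26, 11^8≡10, 11^16≡26, 11^32≡10, 11^64≡26, 11^128≡10, 11^256≡26.
427 = 1 + 2 + 8 + 32 + 128 + 256, so 11^427 ≡ 11·10·10·10·10·26 ≡ 11 (mod 37).

11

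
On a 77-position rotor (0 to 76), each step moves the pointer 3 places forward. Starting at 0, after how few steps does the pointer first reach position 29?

3⁻¹ ≡ 26 (mod 77) because 3·26 = 78 = 1·77 + 1.
Multiplying both sides by 26: x ≡ 26·29 = 754 ≡ 61 (mod 77).

61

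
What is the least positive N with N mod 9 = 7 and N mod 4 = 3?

Since 4·7 ≡ 1 (mod 9), take x = 3 + 4·((7−3)·7 mod 9) = 3 + 4·1 = 7.
Check: 7 mod 9 = 7, 7 mod 4 = 3.

7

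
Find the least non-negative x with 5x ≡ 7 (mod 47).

5⁻¹ ≡ 19 (mod 47) because 5·19 = 95 = 2·47 + 1.
Multiplying both sides by 19: x ≡ 19·7 = 133 ≡ 39 (mod 47).
Check: 5·39 = 195 = 4·47 + 7.

39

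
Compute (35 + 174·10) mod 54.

47

174·10 = 1740.
1740 − 32·54 = 12, so 1740 ≡ 12 (mod 54).
(35 + 12) mod 54 = 47.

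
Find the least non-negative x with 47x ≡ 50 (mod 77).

24

47⁻¹ ≡ 59 (mod 77) because 47·59 = 2773 = 36·77 + 1.
Multiplying both sides by 59: x ≡ 59·50 = 2950 ≡ 24 (mod 77).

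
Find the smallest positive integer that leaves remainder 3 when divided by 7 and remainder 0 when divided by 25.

x ≡ 3 (mod 7) gives x ∈ {3, 10, 17, 24, 31, 38, 45, 52, …}.
The first of these with x mod 25 = 0 is 150.

150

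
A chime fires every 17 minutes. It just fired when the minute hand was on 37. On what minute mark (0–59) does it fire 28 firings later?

28·17 = 476.
476 − 7·60 = 56, so 476 ≡ 56 (mod 60).
(37 + 56) mod 60 = 33.

33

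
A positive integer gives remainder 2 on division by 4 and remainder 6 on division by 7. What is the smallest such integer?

Since 7·3 ≡ 1 (mod 4), take x = 6 + 7·((2−6)·3 mod 4) = 6 + 7·0 = 6.
Check: 6 mod 4 = 2, 6 mod 7 = 6.

6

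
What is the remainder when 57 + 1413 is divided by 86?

1413 = 16·86 + 37, so 1413 mod 86 = 37.
(57 + 37) mod 86 = 8.

8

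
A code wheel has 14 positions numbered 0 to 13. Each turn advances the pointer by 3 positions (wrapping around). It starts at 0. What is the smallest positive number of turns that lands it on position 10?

8

The inverse of 3 mod 14 is 5 (since 3·5 = 15 ≡ 1).
So x ≡ 5·10 = 50 ≡ 8 (mod 14).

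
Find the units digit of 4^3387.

4

The units digit of 4^n cycles with period 2: 4, 6, …
3387 leaves remainder 1 on division by 2, so 4^3387 ends in 4.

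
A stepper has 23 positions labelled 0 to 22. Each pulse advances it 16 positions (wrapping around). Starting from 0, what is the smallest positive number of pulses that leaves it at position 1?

16·13 = 208 = 9·23 + 1, so 16⁻¹ ≡ 13 (mod 23).

13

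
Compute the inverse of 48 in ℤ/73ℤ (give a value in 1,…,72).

73 = 1·48 + 25
48 = 1·25 + 23
25 = 1·23 + 2
23 = 11·2 + 1
2 = 2·1 + 0
Back-substituting gives 48·35 ≡ 1 (mod 73).

35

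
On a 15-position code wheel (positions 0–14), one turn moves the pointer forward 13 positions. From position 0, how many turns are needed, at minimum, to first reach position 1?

13·7 = 91 = 6·15 + 1, so 13⁻¹ ≡ 7 (mod 15).

7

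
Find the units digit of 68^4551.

2

The units digit of 68^n cycles with period 4: 8, 4, 2, 6, …
4551 leaves remainder 3 on division by 4, so 68^4551 ends in 2.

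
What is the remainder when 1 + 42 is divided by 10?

42 mod 10 = 2 (since 4·10 = 40).
(1 + 2) mod 10 = 3.

3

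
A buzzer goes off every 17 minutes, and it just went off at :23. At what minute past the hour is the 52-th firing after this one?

7

52·17 = 884.
Dividing 884 by 60 gives quotient 14 and remainder 44.
(23 + 44) mod 60 = 7.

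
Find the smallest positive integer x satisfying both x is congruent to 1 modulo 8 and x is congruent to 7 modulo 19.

Since 19·3 ≡ 1 (mod 8), take x = 7 + 19·((1−7)·3 mod 8) = 7 + 19·6 = 121.
Check: 121 mod 8 = 1, 121 mod 19 = 7.

121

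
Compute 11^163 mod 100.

31

Successive squares of 11 mod 100: 11^1≡11, 11^2≡21, 11^4≡41, 11^8≡81, 11^16≡61, 11^32≡21, 11^64≡41, 11^128≡81.
Since 163 = 1 + 2 + 32 + 128 in binary, 11^163 ≡ 11·21·21·81 ≡ 31 (mod 100).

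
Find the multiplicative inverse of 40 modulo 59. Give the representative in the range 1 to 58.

31

40·31 = 1240 = 21·59 + 1, so 40⁻¹ ≡ 31 (mod 59).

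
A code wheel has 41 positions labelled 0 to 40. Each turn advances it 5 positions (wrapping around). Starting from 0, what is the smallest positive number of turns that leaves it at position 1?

33

41 = 8·5 + 1
5 = 5·1 + 0
Back-substituting gives 5·33 ≡ 1 (mod 41).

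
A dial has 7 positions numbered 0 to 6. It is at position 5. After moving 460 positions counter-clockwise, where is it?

460 = 65·7 + 5, so 460 mod 7 = 5.
(5 − 5) mod 7 = 0.

0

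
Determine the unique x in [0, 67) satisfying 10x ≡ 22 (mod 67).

29

The inverse of 10 mod 67 is 47 (since 10·47 = 470 ≡ 1).
So x ≡ 47·22 = 1034 ≡ 29 (mod 67).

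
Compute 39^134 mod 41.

25

By repeated squaring mod 41: 39^1≡39, 39^2≡4, 39^4≡16, 39^8≡10, 39^16≡18, 39^32≡37, 39^64≡16, 39^128≡10.
Since 134 = 2 + 4 + 128 in binary, 39^134 ≡ 4·16·10 ≡ 25 (mod 41).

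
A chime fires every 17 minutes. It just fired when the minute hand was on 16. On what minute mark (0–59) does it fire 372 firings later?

40

372·17 = 6324.
Dividing 6324 by 60 gives quotient 105 and remainder 24.
(16 + 24) mod 60 = 40.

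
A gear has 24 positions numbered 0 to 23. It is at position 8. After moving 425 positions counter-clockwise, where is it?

Dividing 425 by 24 gives quotient 17 and remainder 17.
(8 − 17) mod 24 = 15.

15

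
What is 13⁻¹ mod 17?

4

13·4 = 52 = 3·17 + 1, so 13⁻¹ ≡ 4 (mod 17).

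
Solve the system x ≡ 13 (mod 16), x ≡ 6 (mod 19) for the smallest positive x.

x ≡ 13 (mod 16) gives x ∈ {13, 29, 45, 61, 77, 93, 109, 125, …}.
The first of these with x mod 19 = 6 is 253.

253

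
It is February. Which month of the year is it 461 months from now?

Dividing 461 by 12 gives quotient 38 and remainder 5.
February + 5 months → July.

July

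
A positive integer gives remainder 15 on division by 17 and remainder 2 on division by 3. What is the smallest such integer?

x ≡ 2 (mod 3) gives x ∈ {2, 5, 8, 11, 14, 17, 20, 23, …}.
The first of these with x mod 17 = 15 is 32.

32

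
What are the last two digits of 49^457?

49

By repeated squaring mod 100: 49^1≡49, 49^2≡1, 49^4≡1, 49^8≡1, 49^16≡1, 49^32≡1, 49^64≡1, 49^128≡1, 49^256≡1.
Since 457 = 1 + 8 + 64 + 128 + 256 in binary, 49^457 ≡ 49·1·1·1·1 ≡ 49 (mod 100).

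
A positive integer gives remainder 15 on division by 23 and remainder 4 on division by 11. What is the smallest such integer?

x ≡ 4 (mod 11) gives x ∈ {4, 15}.
The first of these with x mod 23 = 15 is 15.

15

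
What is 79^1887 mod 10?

9

The units digit of 79^n cycles with period 2: 9, 1, …
1887 leaves remainder 1 on division by 2, so 79^1887 ends in 9.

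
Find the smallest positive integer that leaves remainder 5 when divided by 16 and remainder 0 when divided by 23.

Since 23·7 ≡ 1 (mod 16), take x = 0 + 23·((5−0)·7 mod 16) = 0 + 23·3 = 69.
Check: 69 mod 16 = 5, 69 mod 23 = 0.

69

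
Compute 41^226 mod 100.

By repeated squaring mod 100: 41^1≡41, 41^2≡81, 41^4≡61, 41^8≡21, 41^16≡41, 41^32≡81, 41^64≡61, 41^128≡21.
226 = 2 + 32 + 64 + 128, so 41^226 ≡ 81·81·61·21 ≡ 41 (mod 100).

41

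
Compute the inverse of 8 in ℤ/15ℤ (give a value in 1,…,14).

15 = 1·8 + 7
8 = 1·7 + 1
7 = 7·1 + 0
Back-substituting gives 8·2 ≡ 1 (mod 15).

2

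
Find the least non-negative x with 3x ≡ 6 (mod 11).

2

The inverse of 3 mod 11 is 4 (since 3·4 = 12 ≡ 1).
So x ≡ 4·6 = 24 ≡ 2 (mod 11).
Check: 3·2 = 6 = 0·11 + 6.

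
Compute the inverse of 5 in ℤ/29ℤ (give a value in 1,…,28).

6

29 = 5·5 + 4
5 = 1·4 + 1
4 = 4·1 + 0
Back-substituting gives 5·6 ≡ 1 (mod 29).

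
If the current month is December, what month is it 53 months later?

May

Dividing 53 by 12 gives quotient 4 and remainder 5.
December + 5 months → May.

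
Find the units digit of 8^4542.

4

The units digit of 8^n cycles with period 4: 8, 4, 2, 6, …
4542 mod 4 = 2, so the last digit matches 8^2 = 4.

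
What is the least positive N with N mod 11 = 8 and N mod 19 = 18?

x ≡ 8 (mod 11) gives x ∈ {8, 19, 30, 41, 52, 63, 74, 85, …}.
The first of these with x mod 19 = 18 is 151.

151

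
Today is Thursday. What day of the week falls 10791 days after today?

Monday

10791 = 1541·7 + 4, so 10791 mod 7 = 4.
Thursday + 4 days → Monday.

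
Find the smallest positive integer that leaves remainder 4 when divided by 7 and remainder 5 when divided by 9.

32

Since 9·4 ≡ 1 (mod 7), take x = 5 + 9·((4−5)·4 mod 7) = 5 + 9·3 = 32.
Check: 32 mod 7 = 4, 32 mod 9 = 5.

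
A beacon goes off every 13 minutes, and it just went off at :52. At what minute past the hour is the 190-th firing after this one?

2

190·13 = 2470.
2470 = 41·60 + 10, so 2470 mod 60 = 10.
(52 + 10) mod 60 = 2.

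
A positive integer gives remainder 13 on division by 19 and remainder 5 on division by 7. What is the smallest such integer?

x ≡ 5 (mod 7) gives x ∈ {5, 12, 19, 26, 33, 40, 47, 54, …}.
The first of these with x mod 19 = 13 is 89.

89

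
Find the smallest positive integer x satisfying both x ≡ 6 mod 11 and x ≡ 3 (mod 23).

x ≡ 6 (mod 11) gives x ∈ {6, 17, 28, 39, 50, 61, 72}.
The first of these with x mod 23 = 3 is 72.

72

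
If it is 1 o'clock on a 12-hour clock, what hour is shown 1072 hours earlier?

9

Dividing 1072 by 12 gives quotient 89 and remainder 4.
1 − 4 → 9 on a 12-hour dial.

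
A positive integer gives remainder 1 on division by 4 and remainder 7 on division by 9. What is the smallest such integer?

x ≡ 1 (mod 4) gives x ∈ {1, 5, 9, 13, 17, 21, 25}.
The first of these with x mod 9 = 7 is 25.

25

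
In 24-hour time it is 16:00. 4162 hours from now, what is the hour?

4162 − 173·24 = 10, so 4162 ≡ 10 (mod 24).
(16 + 10) mod 24 = 2.

2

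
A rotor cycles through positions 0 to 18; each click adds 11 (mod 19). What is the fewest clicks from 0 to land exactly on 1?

11·7 = 77 = 4·19 + 1, so 11⁻¹ ≡ 7 (mod 19).

7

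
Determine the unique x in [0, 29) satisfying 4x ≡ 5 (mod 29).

4⁻¹ ≡ 22 (mod 29) because 4·22 = 88 = 3·29 + 1.
Multiplying both sides by 22: x ≡ 22·5 = 110 ≡ 23 (mod 29).
Check: 4·23 = 92 = 3·29 + 5.

23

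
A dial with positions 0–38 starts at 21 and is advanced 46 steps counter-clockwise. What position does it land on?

46 = 1·39 + 7, so 46 mod 39 = 7.
(21 − 7) mod 39 = 14.

14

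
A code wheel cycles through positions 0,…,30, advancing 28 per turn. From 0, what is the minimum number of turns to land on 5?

19

28⁻¹ ≡ 10 (mod 31) because 28·10 = 280 = 9·31 + 1.
Multiplying both sides by 10: x ≡ 10·5 = 50 ≡ 19 (mod 31).
Check: 28·19 = 532 = 17·31 + 5.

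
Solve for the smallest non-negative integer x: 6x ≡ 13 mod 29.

7

The inverse of 6 mod 29 is 5 (since 6·5 = 30 ≡ 1).
Multiplying both sides by 5: x ≡ 5·13 = 65 ≡ 7 (mod 29).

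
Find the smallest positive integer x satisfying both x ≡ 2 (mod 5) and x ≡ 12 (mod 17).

x ≡ 2 (mod 5) gives x ∈ {2, 7, 12}.
The first of these with x mod 17 = 12 is 12.

12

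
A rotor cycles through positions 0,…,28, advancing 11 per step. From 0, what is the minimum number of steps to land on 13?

17

The inverse of 11 mod 29 is 8 (since 11·8 = 88 ≡ 1).
So x ≡ 8·13 = 104 ≡ 17 (mod 29).
Check: 11·17 = 187 = 6·29 + 13.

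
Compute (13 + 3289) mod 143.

13

3289 = 23·143 + 0, so 3289 mod 143 = 0.
(13 + 0) mod 143 = 13.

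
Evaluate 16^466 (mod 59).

Successive squares of 16 mod 59: 16^1≡16, 16^2≡20, 16^4≡46, 16^8≡51, 16^16≡5, 16^32≡25, 16^64≡35, 16^128≡45, 16^256≡19.
466 = 2 + 16 + 64 + 128 + 256, so 16^466 ≡ 20·5·35·45·19 ≡ 20 (mod 59).

20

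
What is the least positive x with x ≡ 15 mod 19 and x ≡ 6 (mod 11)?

72

x ≡ 6 (mod 11) gives x ∈ {6, 17, 28, 39, 50, 61, 72}.
The first of these with x mod 19 = 15 is 72.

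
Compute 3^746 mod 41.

Successive squares of 3 mod 41: 3^1≡3, 3^2≡9, 3^4≡40, 3^8≡1, 3^16≡1, 3^32≡1, 3^64≡1, 3^128≡1, 3^256≡1, 3^512≡1.
Since 746 = 2 + 8 + 32 + 64 + 128 + 512 in binary, 3^746 ≡ 9·1·1·1·1·1 ≡ 9 (mod 41).

9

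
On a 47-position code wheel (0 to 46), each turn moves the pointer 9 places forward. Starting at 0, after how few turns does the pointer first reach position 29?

The inverse of 9 mod 47 is 21 (since 9·21 = 189 ≡ 1).
Multiplying both sides by 21: x ≡ 21·29 = 609 ≡ 45 (mod 47).
Check: 9·45 = 405 = 8·47 + 29.

45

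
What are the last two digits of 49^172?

01

By repeated squaring mod 100: 49^1≡49, 49^2≡1, 49^4≡1, 49^8≡1, 49^16≡1, 49^32≡1, 49^64≡1, 49^128≡1.
Since 172 = 4 + 8 + 32 + 128 in binary, 49^172 ≡ 1·1·1·1 ≡ 1 (mod 100).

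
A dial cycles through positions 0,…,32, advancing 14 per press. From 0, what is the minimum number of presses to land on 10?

The inverse of 14 mod 33 is 26 (since 14·26 = 364 ≡ 1).
So x ≡ 26·10 = 260 ≡ 29 (mod 33).

29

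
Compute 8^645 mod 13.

8

Square-and-reduce mod 13: 8^1≡8, 8^2≡12, 8^4≡1, 8^8≡1, 8^16≡1, 8^32≡1, 8^64≡1, 8^128≡1, 8^256≡1, 8^512≡1.
Since 645 = 1 + 4 + 128 + 512 in binary, 8^645 ≡ 8·1·1·1 ≡ 8 (mod 13).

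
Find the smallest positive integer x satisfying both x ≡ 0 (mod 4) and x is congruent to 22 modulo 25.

Since 25·1 ≡ 1 (mod 4), take x = 22 + 25·((0−22)·1 mod 4) = 22 + 25·2 = 72.
Check: 72 mod 4 = 0, 72 mod 25 = 22.

72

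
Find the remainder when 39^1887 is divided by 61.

Successive squares of 39 mod 61: 39^1≡39, 39^2≡57, 39^4≡16, 39^8≡12, 39^16≡22, 39^32≡57, 39^64≡16, 39^128≡12, 39^256≡22, 39^512≡57, 39^1024≡16.
Since 1887 = 1 + 2 + 4 + 8 + 16 + 64 + 256 + 512 + 1024 in binary, 39^1887 ≡ 39·57·16·12·22·16·22·57·16 ≡ 52 (mod 61).

52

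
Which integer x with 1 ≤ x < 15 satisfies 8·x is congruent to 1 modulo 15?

15 = 1·8 + 7
8 = 1·7 + 1
7 = 7·1 + 0
Back-substituting gives 8·2 ≡ 1 (mod 15).

2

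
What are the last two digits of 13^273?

Successive squares of 13 mod 100: 13^1≡13, 13^2≡69, 13^4≡61, 13^8≡21, 13^16≡41, 13^32≡81, 13^64≡61, 13^128≡21, 13^256≡41.
Since 273 = 1 + 16 + 256 in binary, 13^273 ≡ 13·41·41 ≡ 53 (mod 100).

53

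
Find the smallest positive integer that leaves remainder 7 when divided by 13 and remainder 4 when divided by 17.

Since 17·10 ≡ 1 (mod 13), take x = 4 + 17·((7−4)·10 mod 13) = 4 + 17·4 = 72.
Check: 72 mod 13 = 7, 72 mod 17 = 4.

72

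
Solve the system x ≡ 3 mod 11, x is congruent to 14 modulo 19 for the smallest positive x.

14

x ≡ 3 (mod 11) gives x ∈ {3, 14}.
The first of these with x mod 19 = 14 is 14.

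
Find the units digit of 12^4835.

8

Powers of 2 mod 10 repeat with period 4: 2, 4, 8, 6.
4835 mod 4 = 3, so the last digit matches 2^3 = 8.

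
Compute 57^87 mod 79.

By repeated squaring mod 79: 57^1≡57, 57^2≡10, 57^4≡21, 57^8≡46, 57^16≡62, 57^32≡52, 57^64≡18.
87 = 1 + 2 + 4 + 16 + 64, so 57^87 ≡ 57·10·21·62·18 ≡ 15 (mod 79).

15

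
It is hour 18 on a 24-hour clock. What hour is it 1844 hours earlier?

22

1844 mod 24 = 20 (since 76·24 = 1824).
(18 − 20) mod 24 = 22.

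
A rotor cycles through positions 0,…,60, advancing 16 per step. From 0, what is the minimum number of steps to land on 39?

The inverse of 16 mod 61 is 42 (since 16·42 = 672 ≡ 1).
So x ≡ 42·39 = 1638 ≡ 52 (mod 61).
Check: 16·52 = 832 = 13·61 + 39.

52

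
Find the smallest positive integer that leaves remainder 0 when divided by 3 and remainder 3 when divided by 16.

x ≡ 0 (mod 3) gives x ∈ {0, 3}.
The first of these with x mod 16 = 3 is 3.

3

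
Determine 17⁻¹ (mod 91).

91 = 5·17 + 6
17 = 2·6 + 5
6 = 1·5 + 1
5 = 5·1 + 0
Back-substituting gives 17·75 ≡ 1 (mod 91).

75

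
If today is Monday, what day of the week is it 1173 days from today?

Friday

Dividing 1173 by 7 gives quotient 167 and remainder 4.
Monday + 4 days → Friday.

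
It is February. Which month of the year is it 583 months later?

September

583 mod 12 = 7 (since 48·12 = 576).
February + 7 months → September.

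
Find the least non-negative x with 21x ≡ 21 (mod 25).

The inverse of 21 mod 25 is 6 (since 21·6 = 126 ≡ 1).
So x ≡ 6·21 = 126 ≡ 1 (mod 25).

1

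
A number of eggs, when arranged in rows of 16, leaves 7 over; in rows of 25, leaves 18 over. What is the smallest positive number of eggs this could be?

Since 25·9 ≡ 1 (mod 16), take x = 18 + 25·((7−18)·9 mod 16) = 18 + 25·13 = 343.
Check: 343 mod 16 = 7, 343 mod 25 = 18.

343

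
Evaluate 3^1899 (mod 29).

Square-and-reduce mod 29: 3^1≡3, 3^2≡9, 3^4≡23, 3^8≡7, 3^16≡20, 3^32≡23, 3^64≡7, 3^128≡20, 3^256≡23, 3^512≡7, 3^1024≡20.
1899 = 1 + 2 + 8 + 32 + 64 + 256 + 512 + 1024, so 3^1899 ≡ 3·9·7·23·7·23·7·20 ≡ 8 (mod 29).

8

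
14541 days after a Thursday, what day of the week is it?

Dividing 14541 by 7 gives quotient 2077 and remainder 2.
Thursday + 2 days → Saturday.

Saturday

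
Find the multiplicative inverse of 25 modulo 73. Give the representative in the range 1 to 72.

38

73 = 2·25 + 23
25 = 1·23 + 2
23 = 11·2 + 1
2 = 2·1 + 0
Back-substituting gives 25·38 ≡ 1 (mod 73).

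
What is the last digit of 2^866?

4

Last digits of 2^n: 2, 4, 8, 6 (period 4).
866 mod 4 = 2, so the last digit matches 2^2 = 4.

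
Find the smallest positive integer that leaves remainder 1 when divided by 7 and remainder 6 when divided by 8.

22

Since 8·1 ≡ 1 (mod 7), take x = 6 + 8·((1−6)·1 mod 7) = 6 + 8·2 = 22.
Check: 22 mod 7 = 1, 22 mod 8 = 6.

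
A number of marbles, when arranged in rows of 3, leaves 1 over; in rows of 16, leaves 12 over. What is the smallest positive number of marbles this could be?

x ≡ 1 (mod 3) gives x ∈ {1, 4, 7, 10, 13, 16, 19, 22, …}.
The first of these with x mod 16 = 12 is 28.

28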